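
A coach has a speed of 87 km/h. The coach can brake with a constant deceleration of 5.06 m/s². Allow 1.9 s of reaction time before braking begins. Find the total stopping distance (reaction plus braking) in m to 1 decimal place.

87 km/h ÷ 3.6 = 24.1667 m/s.
Reaction distance = v·t_r = 24.1667 × 1.9 = 45.917 m.
Braking distance = v²/(2a) = 24.1667² / (2 × 5.060) = 584.029 / 10.120 = 57.710 m.
Total = 45.917 + 57.710 = 103.627 m.

Total stopping distance ≈ 103.6 m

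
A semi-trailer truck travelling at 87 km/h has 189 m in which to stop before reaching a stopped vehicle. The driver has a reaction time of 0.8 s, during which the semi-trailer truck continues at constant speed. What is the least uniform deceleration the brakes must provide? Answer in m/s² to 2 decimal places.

Required deceleration ≈ 1.72 m/s²

87 km/h ÷ 3.6 = 24.1667 m/s.
Distance covered during reaction = 24.1667 × 0.8 = 19.333 m.
Distance available for braking: 189 − 19.333 = 169.667 m.
v² = 2a·d ⇒ a = v²/(2d) = 24.1667² / (2 × 169.667) = 584.029 / 339.334 = 1.7211 m/s².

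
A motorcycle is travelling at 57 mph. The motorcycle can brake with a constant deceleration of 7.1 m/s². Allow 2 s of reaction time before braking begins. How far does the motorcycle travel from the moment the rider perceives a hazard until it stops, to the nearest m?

57 mph × 0.44704 = 25.4813 m/s.
Reaction distance = v·t_r = 25.4813 × 2 = 50.963 m.
Braking distance = v²/(2a) = 25.4813² / (2 × 7.100) = 649.297 / 14.200 = 45.725 m.
Total = 50.963 + 45.725 = 96.688 m.

Total stopping distance ≈ 97 m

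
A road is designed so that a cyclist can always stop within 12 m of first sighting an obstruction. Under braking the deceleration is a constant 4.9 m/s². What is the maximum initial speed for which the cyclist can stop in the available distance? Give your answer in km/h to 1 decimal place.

v²/(2a) = d ⇒ v = √(2 × 4.900 × 12) = √117.60 = 10.8444 m/s.
10.8444 m/s × 3.6 = 39.040 km/h.

Maximum speed ≈ 39.0 km/h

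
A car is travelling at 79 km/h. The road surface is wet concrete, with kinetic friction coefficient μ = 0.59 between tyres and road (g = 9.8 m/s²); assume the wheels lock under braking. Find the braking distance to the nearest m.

79 km/h ÷ 3.6 = 21.9444 m/s.
a = μg = 0.59 × 9.8 = 5.782 m/s².
Braking distance = v²/(2a) = 21.9444² / (2 × 5.782) = 481.557 / 11.564 = 41.643 m.

Braking distance ≈ 42 m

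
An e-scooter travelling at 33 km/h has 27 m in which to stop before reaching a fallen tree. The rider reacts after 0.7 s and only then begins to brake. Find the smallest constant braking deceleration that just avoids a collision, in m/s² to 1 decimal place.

33 km/h ÷ 3.6 = 9.1667 m/s.
Distance covered during reaction = 9.1667 × 0.7 = 6.417 m.
Distance available for braking: 27 − 6.417 = 20.583 m.
v² = 2a·d ⇒ a = v²/(2d) = 9.1667² / (2 × 20.583) = 84.028 / 41.166 = 2.0412 m/s².

Required deceleration ≈ 2.0 m/s²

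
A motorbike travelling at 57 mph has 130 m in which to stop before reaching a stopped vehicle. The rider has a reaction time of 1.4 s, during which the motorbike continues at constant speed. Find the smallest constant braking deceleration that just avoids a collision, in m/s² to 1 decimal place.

57 mph × 0.44704 = 25.4813 m/s.
Distance covered during reaction = 25.4813 × 1.4 = 35.674 m.
Distance available for braking: 130 − 35.674 = 94.326 m.
v² = 2a·d ⇒ a = v²/(2d) = 25.4813² / (2 × 94.326) = 649.297 / 188.652 = 3.4418 m/s².

Required deceleration ≈ 3.4 m/s²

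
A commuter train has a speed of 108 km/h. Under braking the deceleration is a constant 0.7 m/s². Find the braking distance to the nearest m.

Braking distance ≈ 643 m

108 km/h ÷ 3.6 = 30.0000 m/s.
Braking distance = v²/(2a) = 30.0000² / (2 × 0.700) = 900.000 / 1.400 = 642.857 m.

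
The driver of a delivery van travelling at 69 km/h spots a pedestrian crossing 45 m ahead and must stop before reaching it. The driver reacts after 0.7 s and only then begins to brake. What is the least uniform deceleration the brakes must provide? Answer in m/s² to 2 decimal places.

Required deceleration ≈ 5.82 m/s²

69 km/h ÷ 3.6 = 19.1667 m/s.
Distance covered during reaction = 19.1667 × 0.7 = 13.417 m.
Distance available for braking: 45 − 13.417 = 31.583 m.
v² = 2a·d ⇒ a = v²/(2d) = 19.1667² / (2 × 31.583) = 367.362 / 63.166 = 5.8158 m/s².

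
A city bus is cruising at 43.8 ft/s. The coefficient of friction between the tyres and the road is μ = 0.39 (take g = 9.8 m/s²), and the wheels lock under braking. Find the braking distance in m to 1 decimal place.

43.8 ft/s × 0.3048 = 13.3502 m/s.
a = μg = 0.39 × 9.8 = 3.822 m/s².
Braking distance = v²/(2a) = 13.3502² / (2 × 3.822) = 178.228 / 7.644 = 23.316 m.

Braking distance ≈ 23.3 m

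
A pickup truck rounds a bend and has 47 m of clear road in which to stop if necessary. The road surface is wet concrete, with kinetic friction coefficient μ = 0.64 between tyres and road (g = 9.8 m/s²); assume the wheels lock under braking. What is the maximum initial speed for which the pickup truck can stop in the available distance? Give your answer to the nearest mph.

a = μg = 0.64 × 9.8 = 6.272 m/s².
v²/(2a) = d ⇒ v = √(2 × 6.272 × 47) = √589.57 = 24.2811 m/s.
24.2811 m/s ÷ 0.44704 = 54.315 mph.

Maximum speed ≈ 54 mph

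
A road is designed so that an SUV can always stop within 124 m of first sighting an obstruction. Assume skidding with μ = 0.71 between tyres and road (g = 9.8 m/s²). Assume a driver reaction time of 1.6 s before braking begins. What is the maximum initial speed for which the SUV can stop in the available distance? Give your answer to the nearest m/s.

Maximum speed ≈ 32 m/s

a = μg = 0.71 × 9.8 = 6.958 m/s².
Stopping distance: v·t_r + v²/(2a) = 124 with t_r = 1.6 s and a = 6.958 m/s².
So v² + 22.266 v − 1725.58 = 0.
Positive root: v = −a·t_r + √((a·t_r)² + 2a·d) = −11.133 + √(123.944 + 1725.58) = 31.8731 m/s.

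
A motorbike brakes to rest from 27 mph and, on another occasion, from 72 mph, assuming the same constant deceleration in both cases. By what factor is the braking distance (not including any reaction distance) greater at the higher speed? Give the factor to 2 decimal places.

Braking distance d = v²/(2a), so with a fixed, d ∝ v².
Factor = (72/27)² = 2.6667² = 7.1113.

Factor ≈ 7.11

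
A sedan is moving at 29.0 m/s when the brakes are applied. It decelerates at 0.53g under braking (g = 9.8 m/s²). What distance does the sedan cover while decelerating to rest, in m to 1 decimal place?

Braking distance ≈ 81.0 m

a = 0.53 × 9.8 = 5.194 m/s².
Braking distance = v²/(2a) = 29.0000² / (2 × 5.194) = 841.000 / 10.388 = 80.959 m.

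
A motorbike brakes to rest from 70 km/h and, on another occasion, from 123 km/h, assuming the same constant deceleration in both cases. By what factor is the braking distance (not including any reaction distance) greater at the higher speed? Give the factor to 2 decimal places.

Braking distance d = v²/(2a), so with a fixed, d ∝ v².
Factor = (123/70)² = 1.7571² = 3.0874.

Factor ≈ 3.09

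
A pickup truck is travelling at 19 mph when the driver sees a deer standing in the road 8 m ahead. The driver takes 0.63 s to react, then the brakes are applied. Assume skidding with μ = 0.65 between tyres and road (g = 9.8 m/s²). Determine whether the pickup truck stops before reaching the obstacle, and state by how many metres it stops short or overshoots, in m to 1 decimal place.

No — it overshoots by 3.0 m

19 mph × 0.44704 = 8.4938 m/s.
a = μg = 0.65 × 9.8 = 6.370 m/s².
Reaction distance = 8.4938 × 0.63 = 5.351 m.
Braking distance = v²/(2a) = 72.145 / 12.740 = 5.663 m.
Total stopping distance = 5.351 + 5.663 = 11.014 m, vs 8 m available — it cannot stop in time and overshoots by 11.014 − 8 = 3.014 m.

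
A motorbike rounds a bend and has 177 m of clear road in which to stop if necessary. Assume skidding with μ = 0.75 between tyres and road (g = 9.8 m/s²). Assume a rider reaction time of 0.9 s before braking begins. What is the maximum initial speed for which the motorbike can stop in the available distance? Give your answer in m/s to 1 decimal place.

a = μg = 0.75 × 9.8 = 7.350 m/s².
Stopping distance: v·t_r + v²/(2a) = 177 with t_r = 0.9 s and a = 7.350 m/s².
So v² + 13.230 v − 2601.90 = 0.
Positive root: v = −a·t_r + √((a·t_r)² + 2a·d) = −6.615 + √(43.758 + 2601.90) = 44.8210 m/s.

Maximum speed ≈ 44.8 m/s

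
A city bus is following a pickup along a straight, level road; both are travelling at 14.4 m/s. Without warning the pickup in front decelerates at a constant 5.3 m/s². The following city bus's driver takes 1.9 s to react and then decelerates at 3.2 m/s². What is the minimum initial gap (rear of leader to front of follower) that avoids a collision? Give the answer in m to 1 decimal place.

Minimum gap ≈ 40.2 m

Leader travels v²/(2a_L) = 207.360 / 10.600 = 19.562 m before stopping.
Follower covers v·t_r = 14.4000 × 1.9 = 27.360 m while reacting, then v²/(2a_F) = 207.360 / 6.400 = 32.400 m while braking, for a total of 27.360 + 32.400 = 59.760 m.
Since a_F ≤ a_L and the follower starts braking later, the follower is never slower than the leader, so the closest approach is when both have stopped.
Minimum gap = 59.760 − 19.562 = 40.198 m.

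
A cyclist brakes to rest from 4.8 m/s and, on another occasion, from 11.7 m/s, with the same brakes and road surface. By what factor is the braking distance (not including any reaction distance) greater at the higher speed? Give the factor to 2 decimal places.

Factor ≈ 5.94

Braking distance d = v²/(2a), so with a fixed, d ∝ v².
Factor = (11.7/4.8)² = 2.4375² = 5.9414.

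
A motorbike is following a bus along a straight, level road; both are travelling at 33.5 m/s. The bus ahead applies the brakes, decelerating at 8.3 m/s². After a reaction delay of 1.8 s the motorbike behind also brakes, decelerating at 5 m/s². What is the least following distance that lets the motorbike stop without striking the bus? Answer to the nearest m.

Leader travels v²/(2a_L) = 1122.250 / 16.600 = 67.605 m before stopping.
Follower covers v·t_r = 33.5000 × 1.8 = 60.300 m while reacting, then v²/(2a_F) = 1122.250 / 10.000 = 112.225 m while braking, for a total of 60.300 + 112.225 = 172.525 m.
Since a_F ≤ a_L and the follower starts braking later, the follower is never slower than the leader, so the closest approach is when both have stopped.
Minimum gap = 172.525 − 67.605 = 104.920 m.

Minimum gap ≈ 105 m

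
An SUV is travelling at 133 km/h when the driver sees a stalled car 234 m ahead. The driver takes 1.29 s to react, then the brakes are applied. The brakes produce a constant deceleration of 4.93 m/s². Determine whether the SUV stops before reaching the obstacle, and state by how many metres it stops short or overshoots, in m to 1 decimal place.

133 km/h ÷ 3.6 = 36.9444 m/s.
Reaction distance = 36.9444 × 1.29 = 47.658 m.
Braking distance = v²/(2a) = 1364.889 / 9.860 = 138.427 m.
Total stopping distance = 47.658 + 138.427 = 186.085 m, vs 234 m available — it stops with 234 − 186.085 = 47.915 m to spare.

Yes — it stops 47.9 m short of the obstacle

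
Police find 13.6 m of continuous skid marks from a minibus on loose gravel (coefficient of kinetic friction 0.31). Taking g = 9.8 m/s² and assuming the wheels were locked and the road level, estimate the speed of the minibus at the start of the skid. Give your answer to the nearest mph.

Deceleration a = μg = 0.31 × 9.8 = 3.038 m/s².
v = √(2a·d) = √(2 × 3.038 × 13.6) = √82.634 = 9.0903 m/s.
= 9.0903 ÷ 0.44704 = 20.334 mph.

Initial speed ≈ 20 mph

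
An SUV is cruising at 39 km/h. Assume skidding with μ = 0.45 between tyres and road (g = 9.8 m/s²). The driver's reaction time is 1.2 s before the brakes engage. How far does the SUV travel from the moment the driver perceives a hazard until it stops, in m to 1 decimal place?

Total stopping distance ≈ 26.3 m

39 km/h ÷ 3.6 = 10.8333 m/s.
a = μg = 0.45 × 9.8 = 4.410 m/s².
Reaction distance = v·t_r = 10.8333 × 1.2 = 13.000 m.
Braking distance = v²/(2a) = 10.8333² / (2 × 4.410) = 117.360 / 8.820 = 13.306 m.
Total = 13.000 + 13.306 = 26.306 m.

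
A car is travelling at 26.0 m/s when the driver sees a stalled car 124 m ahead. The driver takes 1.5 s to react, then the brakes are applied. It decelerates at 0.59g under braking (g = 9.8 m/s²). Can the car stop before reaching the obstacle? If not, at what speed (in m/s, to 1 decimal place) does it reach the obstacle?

a = 0.59 × 9.8 = 5.782 m/s².
Reaction distance = 26.0000 × 1.5 = 39.000 m.
Braking distance = v²/(2a) = 676.000 / 11.564 = 58.457 m.
Total stopping distance = 39.000 + 58.457 = 97.457 m, vs 124 m available — it stops with 124 − 97.457 = 26.543 m to spare.

Yes — it stops about 26.5 m short of the obstacle, so it never reaches it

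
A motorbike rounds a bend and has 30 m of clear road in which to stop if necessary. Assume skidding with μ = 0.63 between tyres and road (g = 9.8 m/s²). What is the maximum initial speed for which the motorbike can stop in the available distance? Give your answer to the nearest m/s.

Maximum speed ≈ 19 m/s

a = μg = 0.63 × 9.8 = 6.174 m/s².
v²/(2a) = d ⇒ v = √(2 × 6.174 × 30) = √370.44 = 19.2468 m/s.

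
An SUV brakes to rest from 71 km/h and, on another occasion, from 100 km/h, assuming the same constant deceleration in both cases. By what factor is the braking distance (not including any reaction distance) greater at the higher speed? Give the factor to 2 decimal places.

Braking distance d = v²/(2a), so with a fixed, d ∝ v².
Factor = (100/71)² = 1.4085² = 1.9839.

Factor ≈ 1.98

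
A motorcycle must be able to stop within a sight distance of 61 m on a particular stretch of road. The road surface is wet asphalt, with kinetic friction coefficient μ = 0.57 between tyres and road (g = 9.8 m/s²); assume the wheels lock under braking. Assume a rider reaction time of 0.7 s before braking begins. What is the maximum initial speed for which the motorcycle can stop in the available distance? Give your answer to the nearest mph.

Maximum speed ≈ 50 mph

a = μg = 0.57 × 9.8 = 5.586 m/s².
Stopping distance: v·t_r + v²/(2a) = 61 with t_r = 0.7 s and a = 5.586 m/s².
So v² + 7.820 v − 681.49 = 0.
Positive root: v = −a·t_r + √((a·t_r)² + 2a·d) = −3.910 + √(15.288 + 681.49) = 22.4866 m/s.
22.4866 m/s ÷ 0.44704 = 50.301 mph.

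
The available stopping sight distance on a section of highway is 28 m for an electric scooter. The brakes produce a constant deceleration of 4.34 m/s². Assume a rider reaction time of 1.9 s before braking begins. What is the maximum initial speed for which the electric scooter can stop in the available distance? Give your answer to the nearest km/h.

Maximum speed ≈ 34 km/h

Stopping distance: v·t_r + v²/(2a) = 28 with t_r = 1.9 s and a = 4.340 m/s².
So v² + 16.492 v − 243.04 = 0.
Positive root: v = −a·t_r + √((a·t_r)² + 2a·d) = −8.246 + √(67.997 + 243.04) = 9.3902 m/s.
9.3902 m/s × 3.6 = 33.805 km/h.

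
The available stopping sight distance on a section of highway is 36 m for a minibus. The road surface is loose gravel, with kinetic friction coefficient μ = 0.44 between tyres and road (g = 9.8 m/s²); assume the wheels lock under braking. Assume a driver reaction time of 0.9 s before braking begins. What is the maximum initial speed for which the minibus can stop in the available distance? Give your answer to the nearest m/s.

a = μg = 0.44 × 9.8 = 4.312 m/s².
Stopping distance: v·t_r + v²/(2a) = 36 with t_r = 0.9 s and a = 4.312 m/s².
So v² + 7.762 v − 310.46 = 0.
Positive root: v = −a·t_r + √((a·t_r)² + 2a·d) = −3.881 + √(15.062 + 310.46) = 14.1612 m/s.

Maximum speed ≈ 14 m/s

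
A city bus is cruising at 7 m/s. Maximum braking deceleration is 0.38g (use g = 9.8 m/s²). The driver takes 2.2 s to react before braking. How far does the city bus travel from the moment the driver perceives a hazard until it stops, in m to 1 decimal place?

Total stopping distance ≈ 22.0 m

a = 0.38 × 9.8 = 3.724 m/s².
Reaction distance = v·t_r = 7.0000 × 2.2 = 15.400 m.
Braking distance = v²/(2a) = 7.0000² / (2 × 3.724) = 49.000 / 7.448 = 6.579 m.
Total = 15.400 + 6.579 = 21.979 m.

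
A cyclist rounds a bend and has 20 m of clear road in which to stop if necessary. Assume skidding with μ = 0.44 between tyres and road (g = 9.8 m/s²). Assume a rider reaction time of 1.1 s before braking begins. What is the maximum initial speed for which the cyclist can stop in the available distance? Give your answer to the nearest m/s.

Maximum speed ≈ 9 m/s

a = μg = 0.44 × 9.8 = 4.312 m/s².
Stopping distance: v·t_r + v²/(2a) = 20 with t_r = 1.1 s and a = 4.312 m/s².
So v² + 9.486 v − 172.48 = 0.
Positive root: v = −a·t_r + √((a·t_r)² + 2a·d) = −4.743 + √(22.496 + 172.48) = 9.2204 m/s.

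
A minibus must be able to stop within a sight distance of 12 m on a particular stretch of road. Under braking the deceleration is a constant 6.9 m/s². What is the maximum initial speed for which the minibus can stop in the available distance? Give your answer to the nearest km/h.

v²/(2a) = d ⇒ v = √(2 × 6.900 × 12) = √165.60 = 12.8686 m/s.
12.8686 m/s × 3.6 = 46.327 km/h.

Maximum speed ≈ 46 km/h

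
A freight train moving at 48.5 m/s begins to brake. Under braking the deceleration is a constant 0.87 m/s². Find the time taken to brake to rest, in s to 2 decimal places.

Braking time ≈ 55.75 s

Braking time = v/a = 48.5000 / 0.870 = 55.747 s.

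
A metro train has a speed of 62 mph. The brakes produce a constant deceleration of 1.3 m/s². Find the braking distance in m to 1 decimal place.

62 mph × 0.44704 = 27.7165 m/s.
Braking distance = v²/(2a) = 27.7165² / (2 × 1.300) = 768.204 / 2.600 = 295.463 m.

Braking distance ≈ 295.5 m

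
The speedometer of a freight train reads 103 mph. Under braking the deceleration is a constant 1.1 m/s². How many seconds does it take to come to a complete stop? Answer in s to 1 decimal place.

103 mph × 0.44704 = 46.0451 m/s.
Braking time = v/a = 46.0451 / 1.100 = 41.859 s.

Braking time ≈ 41.9 s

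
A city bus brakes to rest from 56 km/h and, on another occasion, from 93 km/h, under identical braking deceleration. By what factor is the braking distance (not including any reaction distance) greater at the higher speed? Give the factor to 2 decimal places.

Factor ≈ 2.76

Braking distance d = v²/(2a), so with a fixed, d ∝ v².
Factor = (93/56)² = 1.6607² = 2.7579.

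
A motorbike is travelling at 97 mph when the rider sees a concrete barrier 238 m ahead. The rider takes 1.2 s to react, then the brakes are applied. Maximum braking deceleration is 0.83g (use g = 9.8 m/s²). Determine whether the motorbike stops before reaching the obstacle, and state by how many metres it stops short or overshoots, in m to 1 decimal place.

Yes — it stops 70.4 m short of the obstacle

97 mph × 0.44704 = 43.3629 m/s.
a = 0.83 × 9.8 = 8.134 m/s².
Reaction distance = 43.3629 × 1.2 = 52.035 m.
Braking distance = v²/(2a) = 1880.341 / 16.268 = 115.585 m.
Total stopping distance = 52.035 + 115.585 = 167.620 m, vs 238 m available — it stops with 238 − 167.620 = 70.380 m to spare.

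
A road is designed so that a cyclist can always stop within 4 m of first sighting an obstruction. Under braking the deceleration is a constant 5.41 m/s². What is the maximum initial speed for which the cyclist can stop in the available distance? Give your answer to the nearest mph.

v²/(2a) = d ⇒ v = √(2 × 5.410 × 4) = √43.28 = 6.5788 m/s.
6.5788 m/s ÷ 0.44704 = 14.716 mph.

Maximum speed ≈ 15 mph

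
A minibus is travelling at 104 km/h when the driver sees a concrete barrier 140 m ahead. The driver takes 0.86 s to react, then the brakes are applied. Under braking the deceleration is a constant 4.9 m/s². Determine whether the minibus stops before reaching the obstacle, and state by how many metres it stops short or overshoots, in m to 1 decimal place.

Yes — it stops 30.0 m short of the obstacle

104 km/h ÷ 3.6 = 28.8889 m/s.
Reaction distance = 28.8889 × 0.86 = 24.844 m.
Braking distance = v²/(2a) = 834.569 / 9.800 = 85.160 m.
Total stopping distance = 24.844 + 85.160 = 110.004 m, vs 140 m available — it stops with 140 − 110.004 = 29.996 m to spare.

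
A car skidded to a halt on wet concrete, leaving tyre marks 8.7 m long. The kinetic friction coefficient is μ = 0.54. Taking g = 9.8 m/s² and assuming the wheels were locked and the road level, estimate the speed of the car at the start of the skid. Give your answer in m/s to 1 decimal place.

Deceleration a = μg = 0.54 × 9.8 = 5.292 m/s².
v = √(2a·d) = √(2 × 5.292 × 8.7) = √92.081 = 9.5959 m/s.

Initial speed ≈ 9.6 m/s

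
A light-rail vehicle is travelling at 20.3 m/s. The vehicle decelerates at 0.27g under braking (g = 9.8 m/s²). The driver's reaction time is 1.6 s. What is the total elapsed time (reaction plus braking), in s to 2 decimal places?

a = 0.27 × 9.8 = 2.646 m/s².
Braking time = v/a = 20.3000 / 2.646 = 7.672 s.
Total = 1.6 + 7.672 = 9.272 s.

Total time ≈ 9.27 s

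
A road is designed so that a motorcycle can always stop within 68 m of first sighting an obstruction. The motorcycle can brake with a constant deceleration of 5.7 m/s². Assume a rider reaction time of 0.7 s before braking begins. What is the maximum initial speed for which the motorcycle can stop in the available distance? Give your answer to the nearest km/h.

Maximum speed ≈ 87 km/h

Stopping distance: v·t_r + v²/(2a) = 68 with t_r = 0.7 s and a = 5.700 m/s².
So v² + 7.980 v − 775.20 = 0.
Positive root: v = −a·t_r + √((a·t_r)² + 2a·d) = −3.990 + √(15.920 + 775.20) = 24.1369 m/s.
24.1369 m/s × 3.6 = 86.893 km/h.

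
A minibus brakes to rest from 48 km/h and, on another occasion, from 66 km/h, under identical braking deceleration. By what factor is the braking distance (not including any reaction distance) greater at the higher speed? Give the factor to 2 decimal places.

Factor ≈ 1.89

Braking distance d = v²/(2a), so with a fixed, d ∝ v².
Factor = (66/48)² = 1.3750² = 1.8906.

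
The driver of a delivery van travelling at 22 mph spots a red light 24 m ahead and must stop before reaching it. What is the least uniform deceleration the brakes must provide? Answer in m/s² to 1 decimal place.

22 mph × 0.44704 = 9.8349 m/s.
v² = 2a·d ⇒ a = v²/(2d) = 9.8349² / (2 × 24.000) = 96.725 / 48.000 = 2.0151 m/s².

Required deceleration ≈ 2.0 m/s²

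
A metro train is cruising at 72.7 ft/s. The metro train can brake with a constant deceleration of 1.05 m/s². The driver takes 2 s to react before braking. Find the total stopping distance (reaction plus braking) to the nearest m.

Total stopping distance ≈ 278 m

72.7 ft/s × 0.3048 = 22.1590 m/s.
Reaction distance = v·t_r = 22.1590 × 2 = 44.318 m.
Braking distance = v²/(2a) = 22.1590² / (2 × 1.050) = 491.021 / 2.100 = 233.820 m.
Total = 44.318 + 233.820 = 278.138 m.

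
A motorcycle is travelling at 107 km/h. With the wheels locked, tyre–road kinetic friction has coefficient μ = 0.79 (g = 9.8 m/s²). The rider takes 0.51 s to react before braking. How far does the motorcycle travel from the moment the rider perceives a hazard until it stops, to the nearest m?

107 km/h ÷ 3.6 = 29.7222 m/s.
a = μg = 0.79 × 9.8 = 7.742 m/s².
Reaction distance = v·t_r = 29.7222 × 0.51 = 15.158 m.
Braking distance = v²/(2a) = 29.7222² / (2 × 7.742) = 883.409 / 15.484 = 57.053 m.
Total = 15.158 + 57.053 = 72.211 m.

Total stopping distance ≈ 72 m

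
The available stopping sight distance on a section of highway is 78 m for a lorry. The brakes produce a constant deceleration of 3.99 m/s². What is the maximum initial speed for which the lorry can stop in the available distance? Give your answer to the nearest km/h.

v²/(2a) = d ⇒ v = √(2 × 3.990 × 78) = √622.44 = 24.9487 m/s.
24.9487 m/s × 3.6 = 89.815 km/h.

Maximum speed ≈ 90 km/h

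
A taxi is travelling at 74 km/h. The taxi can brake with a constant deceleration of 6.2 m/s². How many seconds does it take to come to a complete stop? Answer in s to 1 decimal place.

Braking time ≈ 3.3 s

74 km/h ÷ 3.6 = 20.5556 m/s.
Braking time = v/a = 20.5556 / 6.200 = 3.315 s.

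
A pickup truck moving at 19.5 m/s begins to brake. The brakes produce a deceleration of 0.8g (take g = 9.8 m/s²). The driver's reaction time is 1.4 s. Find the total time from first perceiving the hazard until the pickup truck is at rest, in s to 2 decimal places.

Total time ≈ 3.89 s

a = 0.8 × 9.8 = 7.840 m/s².
Braking time = v/a = 19.5000 / 7.840 = 2.487 s.
Total = 1.4 + 2.487 = 3.887 s.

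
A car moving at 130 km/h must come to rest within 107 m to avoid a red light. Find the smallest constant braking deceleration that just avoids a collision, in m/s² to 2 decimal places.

Required deceleration ≈ 6.09 m/s²

130 km/h ÷ 3.6 = 36.1111 m/s.
v² = 2a·d ⇒ a = v²/(2d) = 36.1111² / (2 × 107.000) = 1304.012 / 214.000 = 6.0935 m/s².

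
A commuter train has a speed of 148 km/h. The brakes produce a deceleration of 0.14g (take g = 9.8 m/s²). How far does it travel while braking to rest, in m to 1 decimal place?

148 km/h ÷ 3.6 = 41.1111 m/s.
a = 0.14 × 9.8 = 1.372 m/s².
Braking distance = v²/(2a) = 41.1111² / (2 × 1.372) = 1690.123 / 2.744 = 615.934 m.

Braking distance ≈ 615.9 m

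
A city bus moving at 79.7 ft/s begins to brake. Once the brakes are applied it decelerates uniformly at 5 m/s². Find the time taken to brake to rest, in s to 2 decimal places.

Braking time ≈ 4.86 s

79.7 ft/s × 0.3048 = 24.2926 m/s.
Braking time = v/a = 24.2926 / 5.000 = 4.859 s.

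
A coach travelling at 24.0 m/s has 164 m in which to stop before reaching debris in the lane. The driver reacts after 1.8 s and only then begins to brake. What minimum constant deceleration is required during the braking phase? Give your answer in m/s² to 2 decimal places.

Distance covered during reaction = 24.0000 × 1.8 = 43.200 m.
Distance available for braking: 164 − 43.200 = 120.800 m.
v² = 2a·d ⇒ a = v²/(2d) = 24.0000² / (2 × 120.800) = 576.000 / 241.600 = 2.3841 m/s².

Required deceleration ≈ 2.38 m/s²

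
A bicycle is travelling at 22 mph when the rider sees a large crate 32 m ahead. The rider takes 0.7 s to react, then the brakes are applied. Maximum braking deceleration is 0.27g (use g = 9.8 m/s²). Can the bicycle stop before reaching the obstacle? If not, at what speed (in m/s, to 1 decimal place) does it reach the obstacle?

22 mph × 0.44704 = 9.8349 m/s.
a = 0.27 × 9.8 = 2.646 m/s².
Reaction distance = 9.8349 × 0.7 = 6.884 m.
Braking distance = v²/(2a) = 96.725 / 5.292 = 18.278 m.
Total stopping distance = 6.884 + 18.278 = 25.162 m, vs 32 m available — it stops with 32 − 25.162 = 6.838 m to spare.

Yes — it stops about 6.8 m short of the obstacle, so it never reaches it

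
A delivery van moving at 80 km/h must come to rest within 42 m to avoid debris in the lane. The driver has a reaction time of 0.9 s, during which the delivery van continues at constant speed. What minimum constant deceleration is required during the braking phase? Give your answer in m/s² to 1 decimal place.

Required deceleration ≈ 11.2 m/s²

80 km/h ÷ 3.6 = 22.2222 m/s.
Distance covered during reaction = 22.2222 × 0.9 = 20.000 m.
Distance available for braking: 42 − 20.000 = 22.000 m.
v² = 2a·d ⇒ a = v²/(2d) = 22.2222² / (2 × 22.000) = 493.826 / 44.000 = 11.2233 m/s².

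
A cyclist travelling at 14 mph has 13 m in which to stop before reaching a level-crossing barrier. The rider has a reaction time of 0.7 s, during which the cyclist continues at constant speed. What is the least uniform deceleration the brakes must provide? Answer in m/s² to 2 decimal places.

14 mph × 0.44704 = 6.2586 m/s.
Distance covered during reaction = 6.2586 × 0.7 = 4.381 m.
Distance available for braking: 13 − 4.381 = 8.619 m.
v² = 2a·d ⇒ a = v²/(2d) = 6.2586² / (2 × 8.619) = 39.170 / 17.238 = 2.2723 m/s².

Required deceleration ≈ 2.27 m/s²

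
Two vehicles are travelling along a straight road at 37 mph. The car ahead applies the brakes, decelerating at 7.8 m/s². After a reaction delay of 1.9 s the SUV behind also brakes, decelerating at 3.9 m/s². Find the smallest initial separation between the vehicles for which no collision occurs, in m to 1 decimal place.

Minimum gap ≈ 49.0 m

37 mph × 0.44704 = 16.5405 m/s.
Leader travels v²/(2a_L) = 273.588 / 15.600 = 17.538 m before stopping.
Follower covers v·t_r = 16.5405 × 1.9 = 31.427 m while reacting, then v²/(2a_F) = 273.588 / 7.800 = 35.075 m while braking, for a total of 31.427 + 35.075 = 66.502 m.
Since a_F ≤ a_L and the follower starts braking later, the follower is never slower than the leader, so the closest approach is when both have stopped.
Minimum gap = 66.502 − 17.538 = 48.964 m.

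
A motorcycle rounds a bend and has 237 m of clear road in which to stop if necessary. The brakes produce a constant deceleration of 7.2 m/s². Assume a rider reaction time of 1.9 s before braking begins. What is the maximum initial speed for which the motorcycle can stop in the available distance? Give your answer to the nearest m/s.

Stopping distance: v·t_r + v²/(2a) = 237 with t_r = 1.9 s and a = 7.200 m/s².
So v² + 27.360 v − 3412.80 = 0.
Positive root: v = −a·t_r + √((a·t_r)² + 2a·d) = −13.680 + √(187.142 + 3412.80) = 46.3195 m/s.

Maximum speed ≈ 46 m/s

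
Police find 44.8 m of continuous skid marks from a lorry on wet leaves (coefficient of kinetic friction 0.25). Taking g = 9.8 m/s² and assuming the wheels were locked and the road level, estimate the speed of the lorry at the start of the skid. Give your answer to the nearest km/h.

Initial speed ≈ 53 km/h

Deceleration a = μg = 0.25 × 9.8 = 2.450 m/s².
v = √(2a·d) = √(2 × 2.450 × 44.8) = √219.520 = 14.8162 m/s.
= 14.8162 × 3.6 = 53.338 km/h.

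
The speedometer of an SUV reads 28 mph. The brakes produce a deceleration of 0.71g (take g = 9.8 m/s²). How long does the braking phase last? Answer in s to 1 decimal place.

Braking time ≈ 1.8 s

28 mph × 0.44704 = 12.5171 m/s.
a = 0.71 × 9.8 = 6.958 m/s².
Braking time = v/a = 12.5171 / 6.958 = 1.799 s.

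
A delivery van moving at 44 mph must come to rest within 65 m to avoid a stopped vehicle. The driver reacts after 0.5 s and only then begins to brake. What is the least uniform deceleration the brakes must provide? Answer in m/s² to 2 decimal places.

44 mph × 0.44704 = 19.6698 m/s.
Distance covered during reaction = 19.6698 × 0.5 = 9.835 m.
Distance available for braking: 65 − 9.835 = 55.165 m.
v² = 2a·d ⇒ a = v²/(2d) = 19.6698² / (2 × 55.165) = 386.901 / 110.330 = 3.5068 m/s².

Required deceleration ≈ 3.51 m/s²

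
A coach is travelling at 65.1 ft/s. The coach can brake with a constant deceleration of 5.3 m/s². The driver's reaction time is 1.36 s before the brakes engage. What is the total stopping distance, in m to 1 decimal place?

Total stopping distance ≈ 64.1 m

65.1 ft/s × 0.3048 = 19.8425 m/s.
Reaction distance = v·t_r = 19.8425 × 1.36 = 26.986 m.
Braking distance = v²/(2a) = 19.8425² / (2 × 5.300) = 393.725 / 10.600 = 37.144 m.
Total = 26.986 + 37.144 = 64.130 m.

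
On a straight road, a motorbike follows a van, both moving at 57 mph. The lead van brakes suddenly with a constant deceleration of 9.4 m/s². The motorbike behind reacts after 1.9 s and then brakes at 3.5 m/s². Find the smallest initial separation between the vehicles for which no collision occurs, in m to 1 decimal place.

Minimum gap ≈ 106.6 m

57 mph × 0.44704 = 25.4813 m/s.
Leader travels v²/(2a_L) = 649.297 / 18.800 = 34.537 m before stopping.
Follower covers v·t_r = 25.4813 × 1.9 = 48.414 m while reacting, then v²/(2a_F) = 649.297 / 7.000 = 92.757 m while braking, for a total of 48.414 + 92.757 = 141.171 m.
Since a_F ≤ a_L and the follower starts braking later, the follower is never slower than the leader, so the closest approach is when both have stopped.
Minimum gap = 141.171 − 34.537 = 106.634 m.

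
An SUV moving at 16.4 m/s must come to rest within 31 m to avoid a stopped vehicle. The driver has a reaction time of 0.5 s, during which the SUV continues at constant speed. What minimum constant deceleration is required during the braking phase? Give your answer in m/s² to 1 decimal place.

Distance covered during reaction = 16.4000 × 0.5 = 8.200 m.
Distance available for braking: 31 − 8.200 = 22.800 m.
v² = 2a·d ⇒ a = v²/(2d) = 16.4000² / (2 × 22.800) = 268.960 / 45.600 = 5.8982 m/s².

Required deceleration ≈ 5.9 m/s²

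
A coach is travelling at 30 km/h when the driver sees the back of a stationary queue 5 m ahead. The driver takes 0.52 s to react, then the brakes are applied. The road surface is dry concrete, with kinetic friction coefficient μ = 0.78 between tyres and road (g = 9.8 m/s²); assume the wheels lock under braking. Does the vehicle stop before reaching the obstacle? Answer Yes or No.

30 km/h ÷ 3.6 = 8.3333 m/s.
a = μg = 0.78 × 9.8 = 7.644 m/s².
Reaction distance = 8.3333 × 0.52 = 4.333 m.
Braking distance = v²/(2a) = 69.444 / 15.288 = 4.542 m.
Total stopping distance = 4.333 + 4.542 = 8.875 m, vs 5 m available — it cannot stop in time and overshoots by 8.875 − 5 = 3.875 m.

No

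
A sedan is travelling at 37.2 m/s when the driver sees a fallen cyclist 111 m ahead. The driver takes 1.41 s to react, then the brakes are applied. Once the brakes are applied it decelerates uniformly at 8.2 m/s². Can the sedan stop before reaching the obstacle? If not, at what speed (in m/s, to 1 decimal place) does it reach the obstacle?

Reaction distance = 37.2000 × 1.41 = 52.452 m.
Braking distance needed to stop: v²/(2a) = 1383.840 / 16.400 = 84.380 m, so total needed = 52.452 + 84.380 = 136.832 m > 111 m — it cannot stop.
Distance remaining when braking begins: 111 − 52.452 = 58.548 m.
v² = v₀² − 2a·d = 1383.840 − 2 × 8.200 × 58.548 = 423.653 m²/s².
v = √423.653 = 20.583 m/s.

No — it strikes the obstacle at 20.6 m/s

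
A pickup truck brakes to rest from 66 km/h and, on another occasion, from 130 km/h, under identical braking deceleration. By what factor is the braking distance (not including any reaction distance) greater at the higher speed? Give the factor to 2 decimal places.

Braking distance d = v²/(2a), so with a fixed, d ∝ v².
Factor = (130/66)² = 1.9697² = 3.8797.

Factor ≈ 3.88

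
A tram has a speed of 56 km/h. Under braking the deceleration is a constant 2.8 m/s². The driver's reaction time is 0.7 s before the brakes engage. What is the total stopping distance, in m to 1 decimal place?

56 km/h ÷ 3.6 = 15.5556 m/s.
Reaction distance = v·t_r = 15.5556 × 0.7 = 10.889 m.
Braking distance = v²/(2a) = 15.5556² / (2 × 2.800) = 241.977 / 5.600 = 43.210 m.
Total = 10.889 + 43.210 = 54.099 m.

Total stopping distance ≈ 54.1 m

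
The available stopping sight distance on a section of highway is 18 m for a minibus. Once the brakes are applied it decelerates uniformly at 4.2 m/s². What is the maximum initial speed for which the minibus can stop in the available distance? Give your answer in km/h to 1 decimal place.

v²/(2a) = d ⇒ v = √(2 × 4.200 × 18) = √151.20 = 12.2963 m/s.
12.2963 m/s × 3.6 = 44.267 km/h.

Maximum speed ≈ 44.3 km/h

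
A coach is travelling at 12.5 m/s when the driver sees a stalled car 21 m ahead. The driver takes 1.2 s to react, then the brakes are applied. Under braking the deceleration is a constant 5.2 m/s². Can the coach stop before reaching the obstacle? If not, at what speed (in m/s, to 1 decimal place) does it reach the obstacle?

Reaction distance = 12.5000 × 1.2 = 15.000 m.
Braking distance needed to stop: v²/(2a) = 156.250 / 10.400 = 15.024 m, so total needed = 15.000 + 15.024 = 30.024 m > 21 m — it cannot stop.
Distance remaining when braking begins: 21 − 15.000 = 6.000 m.
v² = v₀² − 2a·d = 156.250 − 2 × 5.200 × 6.000 = 93.850 m²/s².
v = √93.850 = 9.688 m/s.

No — it strikes the obstacle at 9.7 m/s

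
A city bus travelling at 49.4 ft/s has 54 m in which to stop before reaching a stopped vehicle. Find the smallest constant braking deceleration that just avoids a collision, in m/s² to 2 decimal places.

Required deceleration ≈ 2.10 m/s²

49.4 ft/s × 0.3048 = 15.0571 m/s.
v² = 2a·d ⇒ a = v²/(2d) = 15.0571² / (2 × 54.000) = 226.716 / 108.000 = 2.0992 m/s².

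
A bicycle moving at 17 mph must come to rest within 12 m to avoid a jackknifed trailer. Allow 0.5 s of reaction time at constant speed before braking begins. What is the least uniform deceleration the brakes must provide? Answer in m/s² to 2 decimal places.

Required deceleration ≈ 3.52 m/s²

17 mph × 0.44704 = 7.5997 m/s.
Distance covered during reaction = 7.5997 × 0.5 = 3.800 m.
Distance available for braking: 12 − 3.800 = 8.200 m.
v² = 2a·d ⇒ a = v²/(2d) = 7.5997² / (2 × 8.200) = 57.755 / 16.400 = 3.5216 m/s².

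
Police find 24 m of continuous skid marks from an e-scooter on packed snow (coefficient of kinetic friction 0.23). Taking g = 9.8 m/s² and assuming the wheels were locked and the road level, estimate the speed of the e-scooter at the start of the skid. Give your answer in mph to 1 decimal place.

Deceleration a = μg = 0.23 × 9.8 = 2.254 m/s².
v = √(2a·d) = √(2 × 2.254 × 24) = √108.192 = 10.4015 m/s.
= 10.4015 ÷ 0.44704 = 23.267 mph.

Initial speed ≈ 23.3 mph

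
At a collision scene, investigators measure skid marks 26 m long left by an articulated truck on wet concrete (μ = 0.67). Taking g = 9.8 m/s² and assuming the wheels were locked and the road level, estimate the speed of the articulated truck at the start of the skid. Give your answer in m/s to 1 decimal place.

Deceleration a = μg = 0.67 × 9.8 = 6.566 m/s².
v = √(2a·d) = √(2 × 6.566 × 26) = √341.432 = 18.4779 m/s.

Initial speed ≈ 18.5 m/s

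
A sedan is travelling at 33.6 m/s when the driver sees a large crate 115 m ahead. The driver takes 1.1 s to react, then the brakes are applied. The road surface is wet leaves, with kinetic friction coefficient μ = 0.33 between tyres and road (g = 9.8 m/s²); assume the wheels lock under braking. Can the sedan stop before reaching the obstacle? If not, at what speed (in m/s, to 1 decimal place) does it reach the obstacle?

a = μg = 0.33 × 9.8 = 3.234 m/s².
Reaction distance = 33.6000 × 1.1 = 36.960 m.
Braking distance needed to stop: v²/(2a) = 1128.960 / 6.468 = 174.545 m, so total needed = 36.960 + 174.545 = 211.505 m > 115 m — it cannot stop.
Distance remaining when braking begins: 115 − 36.960 = 78.040 m.
v² = v₀² − 2a·d = 1128.960 − 2 × 3.234 × 78.040 = 624.197 m²/s².
v = √624.197 = 24.984 m/s.

No — it strikes the obstacle at 25.0 m/s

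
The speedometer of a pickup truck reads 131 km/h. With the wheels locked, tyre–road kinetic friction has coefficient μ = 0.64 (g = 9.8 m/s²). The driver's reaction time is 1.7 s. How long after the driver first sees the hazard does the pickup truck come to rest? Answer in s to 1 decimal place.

Total time ≈ 7.5 s

131 km/h ÷ 3.6 = 36.3889 m/s.
a = μg = 0.64 × 9.8 = 6.272 m/s².
Braking time = v/a = 36.3889 / 6.272 = 5.802 s.
Total = 1.7 + 5.802 = 7.502 s.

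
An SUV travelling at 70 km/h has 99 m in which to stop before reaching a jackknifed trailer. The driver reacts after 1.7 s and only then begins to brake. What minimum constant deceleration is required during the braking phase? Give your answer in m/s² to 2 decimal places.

70 km/h ÷ 3.6 = 19.4444 m/s.
Distance covered during reaction = 19.4444 × 1.7 = 33.055 m.
Distance available for braking: 99 − 33.055 = 65.945 m.
v² = 2a·d ⇒ a = v²/(2d) = 19.4444² / (2 × 65.945) = 378.085 / 131.890 = 2.8667 m/s².

Required deceleration ≈ 2.87 m/s²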